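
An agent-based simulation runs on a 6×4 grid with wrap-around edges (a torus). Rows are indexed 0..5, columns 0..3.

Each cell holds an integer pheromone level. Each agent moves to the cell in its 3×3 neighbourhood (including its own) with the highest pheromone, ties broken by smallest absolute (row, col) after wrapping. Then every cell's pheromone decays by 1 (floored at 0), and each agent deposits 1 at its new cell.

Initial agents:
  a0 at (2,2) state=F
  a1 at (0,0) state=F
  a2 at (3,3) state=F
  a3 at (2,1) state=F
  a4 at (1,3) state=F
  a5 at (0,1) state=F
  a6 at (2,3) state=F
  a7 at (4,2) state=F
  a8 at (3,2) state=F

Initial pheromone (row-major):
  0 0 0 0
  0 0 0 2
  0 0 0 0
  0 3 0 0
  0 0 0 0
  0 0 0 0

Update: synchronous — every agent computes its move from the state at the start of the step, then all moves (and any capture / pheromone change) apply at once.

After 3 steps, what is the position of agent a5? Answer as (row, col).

(1, 3)

t=1: a0@(3,1) a1@(1,3) a2@(2,0) a3@(3,1) a4@(1,3) a5@(0,0) a6@(1,3) a7@(3,1) a8@(3,1) | pheromone: 1 0 0 0 / 0 0 0 4 / 1 0 0 0 / 0 6 0 0 / 0 0 0 0 / 0 0 0 0
t=2: a0@(3,1) a1@(1,3) a2@(3,1) a3@(3,1) a4@(1,3) a5@(1,3) a6@(1,3) a7@(3,1) a8@(3,1) | pheromone: 0 0 0 0 / 0 0 0 7 / 0 0 0 0 / 0 10 0 0 / 0 0 0 0 / 0 0 0 0
t=3: a0@(3,1) a1@(1,3) a2@(3,1) a3@(3,1) a4@(1,3) a5@(1,3) a6@(1,3) a7@(3,1) a8@(3,1) | pheromone: 0 0 0 0 / 0 0 0 10 / 0 0 0 0 / 0 14 0 0 / 0 0 0 0 / 0 0 0 0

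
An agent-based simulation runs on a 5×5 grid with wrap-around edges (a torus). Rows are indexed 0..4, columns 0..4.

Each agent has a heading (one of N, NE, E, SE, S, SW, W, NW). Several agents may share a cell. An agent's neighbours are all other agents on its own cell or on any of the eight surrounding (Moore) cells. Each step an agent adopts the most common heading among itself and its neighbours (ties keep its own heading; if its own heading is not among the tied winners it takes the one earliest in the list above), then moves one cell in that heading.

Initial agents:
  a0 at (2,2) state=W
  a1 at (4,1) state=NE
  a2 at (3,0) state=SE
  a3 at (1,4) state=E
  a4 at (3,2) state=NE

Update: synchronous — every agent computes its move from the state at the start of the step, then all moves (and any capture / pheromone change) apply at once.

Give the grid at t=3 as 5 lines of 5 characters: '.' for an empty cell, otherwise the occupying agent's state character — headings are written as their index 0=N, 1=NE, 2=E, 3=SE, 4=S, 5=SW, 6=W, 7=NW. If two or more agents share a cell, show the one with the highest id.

1....
..231
....6
.....
.....

t=1: a0@(2,1):W a1@(3,2):NE a2@(4,1):SE a3@(1,0):E a4@(2,3):NE
t=2: a0@(2,0):W a1@(2,3):NE a2@(0,2):SE a3@(1,1):E a4@(1,4):NE
t=3: a0@(2,4):W a1@(1,4):NE a2@(1,3):SE a3@(1,2):E a4@(0,0):NE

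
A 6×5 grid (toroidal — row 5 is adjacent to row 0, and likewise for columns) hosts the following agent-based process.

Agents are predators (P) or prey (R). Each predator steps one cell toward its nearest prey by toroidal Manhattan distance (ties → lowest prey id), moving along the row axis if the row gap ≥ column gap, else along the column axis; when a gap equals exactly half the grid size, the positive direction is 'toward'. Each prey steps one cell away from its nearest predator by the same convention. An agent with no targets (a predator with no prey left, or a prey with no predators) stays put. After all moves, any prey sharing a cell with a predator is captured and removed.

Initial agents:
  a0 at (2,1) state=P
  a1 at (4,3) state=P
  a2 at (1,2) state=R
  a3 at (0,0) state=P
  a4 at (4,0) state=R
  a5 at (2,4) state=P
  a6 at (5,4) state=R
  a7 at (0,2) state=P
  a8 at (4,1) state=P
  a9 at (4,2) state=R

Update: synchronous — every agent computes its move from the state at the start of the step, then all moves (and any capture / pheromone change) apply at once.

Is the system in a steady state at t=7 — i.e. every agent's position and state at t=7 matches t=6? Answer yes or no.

t=1: a0@(1,1):P a1@(4,2):P a2@(2,2):R a3@(5,0):P a4@(4,4):R a5@(2,3):P a6@(0,4):R a7@(1,2):P a8@(4,0):P a9@(4,1):R
t=2: a0@(2,1):P a1@(4,1):P a3@(4,0):P a4@(4,3):R a5@(2,2):P a6@(1,4):R a7@(2,2):P a8@(4,4):P
t=3: a0@(2,0):P a1@(4,2):P a3@(4,4):P a5@(3,2):P a6@(1,3):R a7@(3,2):P a8@(4,3):P
t=4: a0@(2,4):P a1@(5,2):P a3@(5,4):P a5@(2,2):P a6@(1,2):R a7@(2,2):P a8@(5,3):P
t=5: a0@(2,3):P a1@(0,2):P a3@(0,4):P a5@(1,2):P a7@(1,2):P a8@(0,3):P
t=6: (unchanged — steady state)

yes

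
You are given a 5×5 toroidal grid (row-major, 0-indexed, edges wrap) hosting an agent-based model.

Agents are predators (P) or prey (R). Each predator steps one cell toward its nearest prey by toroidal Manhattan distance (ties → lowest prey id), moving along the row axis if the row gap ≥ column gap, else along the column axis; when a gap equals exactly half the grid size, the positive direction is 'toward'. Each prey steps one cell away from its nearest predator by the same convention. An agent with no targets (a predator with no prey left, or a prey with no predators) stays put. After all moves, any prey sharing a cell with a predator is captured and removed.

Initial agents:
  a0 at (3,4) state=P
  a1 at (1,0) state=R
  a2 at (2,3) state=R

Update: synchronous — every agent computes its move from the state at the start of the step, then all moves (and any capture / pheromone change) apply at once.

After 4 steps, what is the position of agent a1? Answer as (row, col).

t=1: a0@(2,4):P a1@(0,0):R a2@(1,3):R
t=2: a0@(1,4):P a1@(4,0):R a2@(0,3):R
t=3: a0@(0,4):P a1@(3,0):R a2@(4,3):R
t=4: a0@(4,4):P a1@(2,0):R a2@(3,3):R

(2, 0)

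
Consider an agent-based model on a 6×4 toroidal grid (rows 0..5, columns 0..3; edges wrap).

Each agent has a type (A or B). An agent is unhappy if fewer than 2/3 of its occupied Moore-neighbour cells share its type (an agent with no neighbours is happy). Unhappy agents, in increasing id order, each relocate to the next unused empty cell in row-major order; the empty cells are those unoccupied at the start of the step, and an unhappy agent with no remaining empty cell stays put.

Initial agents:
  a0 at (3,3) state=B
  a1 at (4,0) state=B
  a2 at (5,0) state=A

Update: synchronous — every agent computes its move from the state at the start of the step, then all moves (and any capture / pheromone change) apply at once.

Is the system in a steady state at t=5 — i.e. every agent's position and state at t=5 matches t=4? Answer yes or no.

t=1: a0@(3,3):B a1@(0,0):B a2@(0,1):A
t=2: a0@(3,3):B a1@(0,2):B a2@(0,3):A
t=3: a0@(3,3):B a1@(0,0):B a2@(0,1):A
t=4: a0@(3,3):B a1@(0,2):B a2@(0,3):A
t=5: a0@(3,3):B a1@(0,0):B a2@(0,1):A

no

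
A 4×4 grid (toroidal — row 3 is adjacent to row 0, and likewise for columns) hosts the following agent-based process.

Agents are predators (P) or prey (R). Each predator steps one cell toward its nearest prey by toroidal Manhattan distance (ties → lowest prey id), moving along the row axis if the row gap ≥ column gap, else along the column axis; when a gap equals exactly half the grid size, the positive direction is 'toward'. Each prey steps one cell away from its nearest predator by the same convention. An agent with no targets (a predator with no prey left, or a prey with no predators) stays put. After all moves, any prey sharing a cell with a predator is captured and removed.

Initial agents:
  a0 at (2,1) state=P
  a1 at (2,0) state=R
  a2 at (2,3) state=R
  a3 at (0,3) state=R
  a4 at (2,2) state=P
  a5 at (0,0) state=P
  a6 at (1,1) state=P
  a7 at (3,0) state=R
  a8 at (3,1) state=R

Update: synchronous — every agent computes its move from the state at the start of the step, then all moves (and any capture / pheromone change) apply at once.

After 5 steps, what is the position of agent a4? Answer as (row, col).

t=1: a0@(2,0):P a3@(0,2):R a4@(2,3):P a5@(0,3):P a6@(2,1):P a8@(0,1):R
t=2: a0@(3,0):P a3@(0,1):R a4@(3,3):P a5@(0,2):P a6@(3,1):P a8@(0,0):R
t=3: a0@(0,0):P a4@(0,3):P a5@(0,1):P a6@(0,1):P a8@(1,0):R
t=4: a0@(1,0):P a4@(1,3):P a5@(1,1):P a6@(1,1):P a8@(2,0):R
t=5: a0@(2,0):P a4@(2,3):P a5@(2,1):P a6@(2,1):P a8@(3,0):R

(2, 3)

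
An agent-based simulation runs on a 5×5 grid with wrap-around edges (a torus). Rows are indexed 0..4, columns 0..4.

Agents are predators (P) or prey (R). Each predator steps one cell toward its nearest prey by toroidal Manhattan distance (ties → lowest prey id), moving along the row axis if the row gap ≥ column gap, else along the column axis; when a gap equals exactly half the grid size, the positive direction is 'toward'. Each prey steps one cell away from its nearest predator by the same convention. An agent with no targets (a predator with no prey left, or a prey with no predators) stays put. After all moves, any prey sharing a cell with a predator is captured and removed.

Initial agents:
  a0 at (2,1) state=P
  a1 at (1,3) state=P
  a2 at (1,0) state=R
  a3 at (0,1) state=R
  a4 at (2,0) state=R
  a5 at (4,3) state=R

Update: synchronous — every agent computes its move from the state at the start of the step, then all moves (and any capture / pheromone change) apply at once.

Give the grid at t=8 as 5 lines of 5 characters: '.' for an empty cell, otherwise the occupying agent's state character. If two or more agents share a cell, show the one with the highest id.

t=1: a0@(2,0):P a1@(1,4):P a2@(0,0):R a3@(4,1):R a4@(2,4):R a5@(3,3):R
t=2: a0@(2,4):P a1@(2,4):P a2@(4,0):R a3@(0,1):R a4@(2,3):R a5@(3,2):R
t=3: a0@(2,3):P a1@(2,3):P a2@(0,0):R a3@(4,1):R a4@(2,2):R a5@(3,1):R
t=4: a0@(2,2):P a1@(2,2):P a2@(4,0):R a3@(0,1):R a4@(2,1):R a5@(3,0):R
t=5: a0@(2,1):P a1@(2,1):P a2@(0,0):R a3@(4,1):R a4@(2,0):R a5@(3,4):R
t=6: a0@(2,0):P a1@(2,0):P a2@(4,0):R a3@(0,1):R a4@(2,4):R a5@(3,3):R
t=7: a0@(2,4):P a1@(2,4):P a2@(0,0):R a3@(4,1):R a4@(2,3):R a5@(3,2):R
t=8: a0@(2,3):P a1@(2,3):P a2@(4,0):R a3@(0,1):R a4@(2,2):R a5@(3,1):R

.R...
.....
..RP.
.R...
R....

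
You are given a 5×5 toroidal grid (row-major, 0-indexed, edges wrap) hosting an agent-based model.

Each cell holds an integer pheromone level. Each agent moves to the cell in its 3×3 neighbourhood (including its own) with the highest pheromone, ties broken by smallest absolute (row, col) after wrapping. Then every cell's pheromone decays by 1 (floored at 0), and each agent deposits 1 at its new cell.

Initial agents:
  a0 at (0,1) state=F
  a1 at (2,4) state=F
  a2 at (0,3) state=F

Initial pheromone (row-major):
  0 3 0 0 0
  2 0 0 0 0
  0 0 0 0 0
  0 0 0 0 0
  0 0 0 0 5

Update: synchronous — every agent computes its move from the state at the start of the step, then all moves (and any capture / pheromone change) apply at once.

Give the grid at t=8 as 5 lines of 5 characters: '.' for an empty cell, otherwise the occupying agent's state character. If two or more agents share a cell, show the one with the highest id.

.F...
.....
.....
.....
....F

t=1: a0@(0,1) a1@(1,0) a2@(4,4) | pheromone: 0 3 0 0 0 / 2 0 0 0 0 / 0 0 0 0 0 / 0 0 0 0 0 / 0 0 0 0 5
t=2: a0@(0,1) a1@(0,1) a2@(4,4) | pheromone: 0 4 0 0 0 / 1 0 0 0 0 / 0 0 0 0 0 / 0 0 0 0 0 / 0 0 0 0 5
t=3: a0@(0,1) a1@(0,1) a2@(4,4) | pheromone: 0 5 0 0 0 / 0 0 0 0 0 / 0 0 0 0 0 / 0 0 0 0 0 / 0 0 0 0 5
t=4: a0@(0,1) a1@(0,1) a2@(4,4) | pheromone: 0 6 0 0 0 / 0 0 0 0 0 / 0 0 0 0 0 / 0 0 0 0 0 / 0 0 0 0 5
t=5: a0@(0,1) a1@(0,1) a2@(4,4) | pheromone: 0 7 0 0 0 / 0 0 0 0 0 / 0 0 0 0 0 / 0 0 0 0 0 / 0 0 0 0 5
t=6: a0@(0,1) a1@(0,1) a2@(4,4) | pheromone: 0 8 0 0 0 / 0 0 0 0 0 / 0 0 0 0 0 / 0 0 0 0 0 / 0 0 0 0 5
t=7: a0@(0,1) a1@(0,1) a2@(4,4) | pheromone: 0 9 0 0 0 / 0 0 0 0 0 / 0 0 0 0 0 / 0 0 0 0 0 / 0 0 0 0 5
t=8: a0@(0,1) a1@(0,1) a2@(4,4) | pheromone: 0 10 0 0 0 / 0 0 0 0 0 / 0 0 0 0 0 / 0 0 0 0 0 / 0 0 0 0 5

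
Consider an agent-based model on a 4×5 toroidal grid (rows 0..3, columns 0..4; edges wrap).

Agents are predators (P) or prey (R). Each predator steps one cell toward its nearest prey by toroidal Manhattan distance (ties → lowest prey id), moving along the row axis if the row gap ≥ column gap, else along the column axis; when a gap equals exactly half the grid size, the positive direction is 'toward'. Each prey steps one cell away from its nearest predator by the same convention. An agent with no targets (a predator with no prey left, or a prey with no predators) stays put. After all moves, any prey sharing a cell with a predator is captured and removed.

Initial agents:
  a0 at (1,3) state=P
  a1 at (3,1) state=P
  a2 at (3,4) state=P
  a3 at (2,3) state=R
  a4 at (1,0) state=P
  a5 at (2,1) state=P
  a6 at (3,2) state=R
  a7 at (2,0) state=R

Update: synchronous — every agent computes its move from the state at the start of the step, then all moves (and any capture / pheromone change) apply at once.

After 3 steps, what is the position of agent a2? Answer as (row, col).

(0, 4)

t=1: a0@(2,3):P a1@(3,2):P a2@(2,4):P a3@(3,3):R a4@(2,0):P a5@(2,0):P a6@(3,3):R a7@(3,0):R
t=2: a0@(3,3):P a1@(3,3):P a2@(3,4):P a3@(0,3):R a4@(3,0):P a5@(3,0):P a6@(0,3):R a7@(0,0):R
t=3: a0@(0,3):P a1@(0,3):P a2@(0,4):P a3@(1,3):R a4@(0,0):P a5@(0,0):P a6@(1,3):R a7@(1,0):R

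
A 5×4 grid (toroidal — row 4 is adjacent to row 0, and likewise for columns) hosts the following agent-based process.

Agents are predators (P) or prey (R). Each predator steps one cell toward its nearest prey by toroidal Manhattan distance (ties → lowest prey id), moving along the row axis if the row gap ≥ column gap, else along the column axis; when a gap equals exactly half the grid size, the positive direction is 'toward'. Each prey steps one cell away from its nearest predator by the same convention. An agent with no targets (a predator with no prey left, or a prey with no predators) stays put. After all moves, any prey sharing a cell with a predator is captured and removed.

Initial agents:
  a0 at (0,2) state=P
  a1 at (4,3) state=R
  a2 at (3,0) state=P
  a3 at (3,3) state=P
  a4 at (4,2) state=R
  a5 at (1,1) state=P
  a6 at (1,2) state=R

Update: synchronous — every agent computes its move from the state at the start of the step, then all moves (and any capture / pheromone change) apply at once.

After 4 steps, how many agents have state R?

t=1: a0@(4,2):P a1@(0,3):R a2@(4,0):P a3@(4,3):P a4@(3,2):R a5@(1,2):P a6@(2,2):R
t=2: a0@(3,2):P a1@(1,3):R a2@(0,0):P a3@(0,3):P a5@(2,2):P
t=3: a0@(2,2):P a1@(2,3):R a2@(1,0):P a3@(1,3):P a5@(1,2):P
t=4: a0@(2,3):P a2@(2,0):P a3@(2,3):P a5@(2,2):P

0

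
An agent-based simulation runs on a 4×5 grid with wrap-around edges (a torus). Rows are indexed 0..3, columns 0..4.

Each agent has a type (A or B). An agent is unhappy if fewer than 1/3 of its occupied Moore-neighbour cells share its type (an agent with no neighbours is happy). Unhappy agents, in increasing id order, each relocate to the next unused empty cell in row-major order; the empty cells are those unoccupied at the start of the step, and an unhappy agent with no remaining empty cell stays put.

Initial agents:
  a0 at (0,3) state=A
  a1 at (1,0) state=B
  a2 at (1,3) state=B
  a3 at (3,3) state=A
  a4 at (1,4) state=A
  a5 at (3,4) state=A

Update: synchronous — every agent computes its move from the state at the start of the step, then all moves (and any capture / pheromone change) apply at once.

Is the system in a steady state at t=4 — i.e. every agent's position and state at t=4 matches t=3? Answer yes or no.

yes

t=1: a0@(0,3):A a1@(0,0):B a2@(0,1):B a3@(3,3):A a4@(1,4):A a5@(3,4):A
t=2: (unchanged — steady state)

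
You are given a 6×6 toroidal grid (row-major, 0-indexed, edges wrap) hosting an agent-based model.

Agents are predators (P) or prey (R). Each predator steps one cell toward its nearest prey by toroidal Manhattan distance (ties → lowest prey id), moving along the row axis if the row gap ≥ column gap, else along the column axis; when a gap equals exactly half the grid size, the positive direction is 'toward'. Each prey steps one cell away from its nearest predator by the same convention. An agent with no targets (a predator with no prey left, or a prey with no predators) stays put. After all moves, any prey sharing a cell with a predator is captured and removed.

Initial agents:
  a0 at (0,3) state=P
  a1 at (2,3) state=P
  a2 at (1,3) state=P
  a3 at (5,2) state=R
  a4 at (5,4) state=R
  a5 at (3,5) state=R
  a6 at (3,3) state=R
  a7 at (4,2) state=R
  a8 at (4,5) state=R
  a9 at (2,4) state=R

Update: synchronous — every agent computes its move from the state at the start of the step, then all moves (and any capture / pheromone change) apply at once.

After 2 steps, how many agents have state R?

6

t=1: a0@(5,3):P a1@(3,3):P a2@(2,3):P a3@(4,2):R a4@(4,4):R a5@(3,0):R a6@(4,3):R a7@(3,2):R a8@(3,5):R a9@(2,5):R
t=2: a0@(4,3):P a1@(4,3):P a2@(3,3):P a3@(3,2):R a4@(3,4):R a5@(3,5):R a7@(3,1):R a8@(3,0):R a9@(2,0):R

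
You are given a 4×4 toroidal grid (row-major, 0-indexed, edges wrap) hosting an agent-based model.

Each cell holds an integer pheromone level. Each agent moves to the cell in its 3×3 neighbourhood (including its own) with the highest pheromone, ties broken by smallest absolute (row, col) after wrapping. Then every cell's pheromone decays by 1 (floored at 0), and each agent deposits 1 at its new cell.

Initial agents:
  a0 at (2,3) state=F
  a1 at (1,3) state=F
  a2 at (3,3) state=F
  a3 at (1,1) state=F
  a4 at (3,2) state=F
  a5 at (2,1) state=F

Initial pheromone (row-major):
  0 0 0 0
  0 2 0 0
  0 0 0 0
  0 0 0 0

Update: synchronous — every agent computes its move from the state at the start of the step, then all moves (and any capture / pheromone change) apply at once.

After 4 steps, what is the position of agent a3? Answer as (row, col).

t=1: a0@(1,0) a1@(0,0) a2@(0,0) a3@(1,1) a4@(0,1) a5@(1,1) | pheromone: 2 1 0 0 / 1 3 0 0 / 0 0 0 0 / 0 0 0 0
t=2: a0@(1,1) a1@(1,1) a2@(1,1) a3@(1,1) a4@(1,1) a5@(1,1) | pheromone: 1 0 0 0 / 0 8 0 0 / 0 0 0 0 / 0 0 0 0
t=3: a0@(1,1) a1@(1,1) a2@(1,1) a3@(1,1) a4@(1,1) a5@(1,1) | pheromone: 0 0 0 0 / 0 13 0 0 / 0 0 0 0 / 0 0 0 0
t=4: a0@(1,1) a1@(1,1) a2@(1,1) a3@(1,1) a4@(1,1) a5@(1,1) | pheromone: 0 0 0 0 / 0 18 0 0 / 0 0 0 0 / 0 0 0 0

(1, 1)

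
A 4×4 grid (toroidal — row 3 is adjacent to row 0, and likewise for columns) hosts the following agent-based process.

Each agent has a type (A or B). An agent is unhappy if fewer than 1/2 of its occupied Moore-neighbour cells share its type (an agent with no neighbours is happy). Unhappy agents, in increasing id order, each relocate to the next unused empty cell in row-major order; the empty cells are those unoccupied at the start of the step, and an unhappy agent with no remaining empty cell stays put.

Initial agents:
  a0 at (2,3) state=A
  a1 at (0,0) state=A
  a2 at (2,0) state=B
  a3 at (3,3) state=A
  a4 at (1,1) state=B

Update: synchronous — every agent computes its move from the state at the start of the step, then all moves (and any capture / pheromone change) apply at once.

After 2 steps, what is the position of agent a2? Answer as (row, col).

(0, 1)

t=1: a0@(2,3):A a1@(0,0):A a2@(0,1):B a3@(3,3):A a4@(1,1):B
t=2: a0@(2,3):A a1@(0,2):A a2@(0,1):B a3@(3,3):A a4@(1,1):B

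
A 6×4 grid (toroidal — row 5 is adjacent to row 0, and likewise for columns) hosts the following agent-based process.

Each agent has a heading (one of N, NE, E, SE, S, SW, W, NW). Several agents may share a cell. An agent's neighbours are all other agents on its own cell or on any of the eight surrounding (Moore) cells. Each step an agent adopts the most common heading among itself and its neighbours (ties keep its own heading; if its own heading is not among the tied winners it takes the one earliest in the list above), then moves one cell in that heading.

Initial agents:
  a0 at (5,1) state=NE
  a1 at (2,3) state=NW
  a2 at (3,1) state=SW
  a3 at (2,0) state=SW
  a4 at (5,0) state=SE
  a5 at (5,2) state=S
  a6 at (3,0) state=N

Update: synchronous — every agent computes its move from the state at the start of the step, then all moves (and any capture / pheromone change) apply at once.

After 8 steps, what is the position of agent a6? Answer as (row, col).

t=1: a0@(4,2):NE a1@(1,2):NW a2@(4,0):SW a3@(3,3):SW a4@(0,1):SE a5@(0,2):S a6@(4,3):SW
t=2: a0@(5,1):SW a1@(0,1):NW a2@(5,3):SW a3@(4,2):SW a4@(1,2):SE a5@(1,2):S a6@(5,2):SW
t=3: a0@(0,0):SW a1@(1,0):SW a2@(0,2):SW a3@(5,1):SW a4@(2,3):SE a5@(2,2):S a6@(0,1):SW
t=4: a0@(1,3):SW a1@(2,3):SW a2@(1,1):SW a3@(0,0):SW a4@(3,0):SE a5@(3,2):S a6@(1,0):SW
t=5: a0@(2,2):SW a1@(3,2):SW a2@(2,0):SW a3@(1,3):SW a4@(4,1):SE a5@(4,2):S a6@(2,3):SW
t=6: a0@(3,1):SW a1@(4,1):SW a2@(3,3):SW a3@(2,2):SW a4@(5,2):SE a5@(5,2):S a6@(3,2):SW
t=7: a0@(4,0):SW a1@(5,0):SW a2@(4,2):SW a3@(3,1):SW a4@(0,3):SE a5@(0,2):S a6@(4,1):SW
t=8: a0@(5,3):SW a1@(0,3):SW a2@(5,1):SW a3@(4,0):SW a4@(1,0):SE a5@(1,2):S a6@(5,0):SW

(5, 0)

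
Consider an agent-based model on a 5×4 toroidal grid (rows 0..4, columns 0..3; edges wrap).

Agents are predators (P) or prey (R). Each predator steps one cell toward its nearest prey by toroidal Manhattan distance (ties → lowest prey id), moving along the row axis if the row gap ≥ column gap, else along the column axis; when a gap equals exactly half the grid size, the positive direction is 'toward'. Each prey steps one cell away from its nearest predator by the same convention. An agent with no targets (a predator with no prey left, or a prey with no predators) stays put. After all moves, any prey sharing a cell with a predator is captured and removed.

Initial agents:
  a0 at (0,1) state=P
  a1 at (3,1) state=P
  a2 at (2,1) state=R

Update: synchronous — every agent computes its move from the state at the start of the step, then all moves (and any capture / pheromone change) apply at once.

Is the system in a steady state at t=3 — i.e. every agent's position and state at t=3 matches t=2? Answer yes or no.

t=1: a0@(1,1):P a1@(2,1):P
t=2: (unchanged — steady state)

yes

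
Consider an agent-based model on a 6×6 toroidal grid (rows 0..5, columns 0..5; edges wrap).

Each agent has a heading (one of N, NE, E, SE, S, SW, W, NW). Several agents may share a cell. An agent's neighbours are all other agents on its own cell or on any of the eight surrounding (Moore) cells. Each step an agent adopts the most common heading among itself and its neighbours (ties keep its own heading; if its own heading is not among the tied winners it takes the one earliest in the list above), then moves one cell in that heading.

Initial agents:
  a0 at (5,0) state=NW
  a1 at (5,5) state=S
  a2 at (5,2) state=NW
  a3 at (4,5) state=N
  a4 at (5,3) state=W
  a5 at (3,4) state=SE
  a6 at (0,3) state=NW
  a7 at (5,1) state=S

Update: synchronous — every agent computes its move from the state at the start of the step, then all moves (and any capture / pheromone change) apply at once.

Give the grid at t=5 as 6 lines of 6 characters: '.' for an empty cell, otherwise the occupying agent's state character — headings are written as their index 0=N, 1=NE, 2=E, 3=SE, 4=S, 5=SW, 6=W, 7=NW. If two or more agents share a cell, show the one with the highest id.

t=1: a0@(0,0):S a1@(0,5):S a2@(4,1):NW a3@(3,5):N a4@(4,2):NW a5@(4,5):SE a6@(5,2):NW a7@(4,0):NW
t=2: a0@(1,0):S a1@(1,5):S a2@(3,0):NW a3@(2,5):N a4@(3,1):NW a5@(5,0):SE a6@(4,1):NW a7@(3,5):NW
t=3: a0@(2,0):S a1@(2,5):S a2@(2,5):NW a3@(3,5):S a4@(2,0):NW a5@(0,1):SE a6@(3,0):NW a7@(2,4):NW
t=4: a0@(3,0):S a1@(1,4):NW a2@(1,4):NW a3@(2,4):NW a4@(1,5):NW a5@(1,2):SE a6@(2,5):NW a7@(1,3):NW
t=5: a0@(4,0):S a1@(0,3):NW a2@(0,3):NW a3@(1,3):NW a4@(0,4):NW a5@(2,3):SE a6@(1,4):NW a7@(0,2):NW

..777.
...77.
...3..
......
4.....
......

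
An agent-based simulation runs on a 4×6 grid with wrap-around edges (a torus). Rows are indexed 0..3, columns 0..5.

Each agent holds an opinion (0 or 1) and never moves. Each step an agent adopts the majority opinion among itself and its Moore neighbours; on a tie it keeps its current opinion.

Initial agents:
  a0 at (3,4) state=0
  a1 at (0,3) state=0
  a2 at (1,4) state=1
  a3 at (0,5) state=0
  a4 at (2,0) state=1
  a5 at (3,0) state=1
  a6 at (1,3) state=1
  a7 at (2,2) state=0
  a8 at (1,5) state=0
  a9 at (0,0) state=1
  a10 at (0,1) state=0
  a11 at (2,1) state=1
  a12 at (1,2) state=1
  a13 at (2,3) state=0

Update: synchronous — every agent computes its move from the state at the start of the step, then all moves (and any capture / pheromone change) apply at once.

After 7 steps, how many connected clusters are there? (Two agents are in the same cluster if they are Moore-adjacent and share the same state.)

2

t=1: a0@(3,4):0 a1@(0,3):1 a2@(1,4):0 a3@(0,5):0 a4@(2,0):1 a5@(3,0):1 a6@(1,3):1 a7@(2,2):1 a8@(1,5):1 a9@(0,0):0 a10@(0,1):1 a11@(2,1):1 a12@(1,2):0 a13@(2,3):0
t=2: a0@(3,4):0 a1@(0,3):0 a2@(1,4):0 a3@(0,5):0 a4@(2,0):1 a5@(3,0):1 a6@(1,3):1 a7@(2,2):1 a8@(1,5):0 a9@(0,0):1 a10@(0,1):1 a11@(2,1):1 a12@(1,2):1 a13@(2,3):0
t=3: (unchanged — steady state)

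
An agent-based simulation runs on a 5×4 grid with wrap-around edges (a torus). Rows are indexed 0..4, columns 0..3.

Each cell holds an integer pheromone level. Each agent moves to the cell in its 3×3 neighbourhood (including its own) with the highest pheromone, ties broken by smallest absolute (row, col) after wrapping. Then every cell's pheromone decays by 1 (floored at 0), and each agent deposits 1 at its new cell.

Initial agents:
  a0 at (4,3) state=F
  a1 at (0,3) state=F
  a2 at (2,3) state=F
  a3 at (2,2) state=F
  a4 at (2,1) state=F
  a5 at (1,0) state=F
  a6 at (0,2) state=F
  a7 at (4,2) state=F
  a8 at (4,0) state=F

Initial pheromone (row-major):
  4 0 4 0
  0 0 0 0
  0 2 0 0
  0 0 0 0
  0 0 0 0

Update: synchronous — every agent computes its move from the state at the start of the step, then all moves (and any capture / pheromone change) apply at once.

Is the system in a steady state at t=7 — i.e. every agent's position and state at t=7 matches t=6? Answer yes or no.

yes

t=1: a0@(0,0) a1@(0,0) a2@(1,0) a3@(2,1) a4@(2,1) a5@(0,0) a6@(0,2) a7@(0,2) a8@(0,0) | pheromone: 7 0 5 0 / 1 0 0 0 / 0 3 0 0 / 0 0 0 0 / 0 0 0 0
t=2: a0@(0,0) a1@(0,0) a2@(0,0) a3@(2,1) a4@(2,1) a5@(0,0) a6@(0,2) a7@(0,2) a8@(0,0) | pheromone: 11 0 6 0 / 0 0 0 0 / 0 4 0 0 / 0 0 0 0 / 0 0 0 0
t=3: a0@(0,0) a1@(0,0) a2@(0,0) a3@(2,1) a4@(2,1) a5@(0,0) a6@(0,2) a7@(0,2) a8@(0,0) | pheromone: 15 0 7 0 / 0 0 0 0 / 0 5 0 0 / 0 0 0 0 / 0 0 0 0
t=4: a0@(0,0) a1@(0,0) a2@(0,0) a3@(2,1) a4@(2,1) a5@(0,0) a6@(0,2) a7@(0,2) a8@(0,0) | pheromone: 19 0 8 0 / 0 0 0 0 / 0 6 0 0 / 0 0 0 0 / 0 0 0 0
t=5: a0@(0,0) a1@(0,0) a2@(0,0) a3@(2,1) a4@(2,1) a5@(0,0) a6@(0,2) a7@(0,2) a8@(0,0) | pheromone: 23 0 9 0 / 0 0 0 0 / 0 7 0 0 / 0 0 0 0 / 0 0 0 0
t=6: a0@(0,0) a1@(0,0) a2@(0,0) a3@(2,1) a4@(2,1) a5@(0,0) a6@(0,2) a7@(0,2) a8@(0,0) | pheromone: 27 0 10 0 / 0 0 0 0 / 0 8 0 0 / 0 0 0 0 / 0 0 0 0
t=7: a0@(0,0) a1@(0,0) a2@(0,0) a3@(2,1) a4@(2,1) a5@(0,0) a6@(0,2) a7@(0,2) a8@(0,0) | pheromone: 31 0 11 0 / 0 0 0 0 / 0 9 0 0 / 0 0 0 0 / 0 0 0 0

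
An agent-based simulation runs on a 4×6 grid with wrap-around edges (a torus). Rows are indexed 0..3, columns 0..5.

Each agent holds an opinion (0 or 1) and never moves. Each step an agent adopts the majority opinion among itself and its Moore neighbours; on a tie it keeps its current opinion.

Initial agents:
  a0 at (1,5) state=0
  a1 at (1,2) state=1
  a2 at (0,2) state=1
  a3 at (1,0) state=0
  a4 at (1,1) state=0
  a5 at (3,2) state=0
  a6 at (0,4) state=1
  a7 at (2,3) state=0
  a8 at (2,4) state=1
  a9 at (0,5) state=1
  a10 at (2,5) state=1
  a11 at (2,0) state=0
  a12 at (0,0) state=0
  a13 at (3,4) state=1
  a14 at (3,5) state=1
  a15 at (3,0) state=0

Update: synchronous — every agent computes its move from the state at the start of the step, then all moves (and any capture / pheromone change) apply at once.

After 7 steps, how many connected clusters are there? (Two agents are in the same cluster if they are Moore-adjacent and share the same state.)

2

t=1: a0@(1,5):0 a1@(1,2):1 a2@(0,2):1 a3@(1,0):0 a4@(1,1):0 a5@(3,2):0 a6@(0,4):1 a7@(2,3):1 a8@(2,4):1 a9@(0,5):1 a10@(2,5):1 a11@(2,0):0 a12@(0,0):0 a13@(3,4):1 a14@(3,5):1 a15@(3,0):0
t=2: a0@(1,5):0 a1@(1,2):1 a2@(0,2):1 a3@(1,0):0 a4@(1,1):0 a5@(3,2):1 a6@(0,4):1 a7@(2,3):1 a8@(2,4):1 a9@(0,5):1 a10@(2,5):1 a11@(2,0):0 a12@(0,0):0 a13@(3,4):1 a14@(3,5):1 a15@(3,0):0
t=3: (unchanged — steady state)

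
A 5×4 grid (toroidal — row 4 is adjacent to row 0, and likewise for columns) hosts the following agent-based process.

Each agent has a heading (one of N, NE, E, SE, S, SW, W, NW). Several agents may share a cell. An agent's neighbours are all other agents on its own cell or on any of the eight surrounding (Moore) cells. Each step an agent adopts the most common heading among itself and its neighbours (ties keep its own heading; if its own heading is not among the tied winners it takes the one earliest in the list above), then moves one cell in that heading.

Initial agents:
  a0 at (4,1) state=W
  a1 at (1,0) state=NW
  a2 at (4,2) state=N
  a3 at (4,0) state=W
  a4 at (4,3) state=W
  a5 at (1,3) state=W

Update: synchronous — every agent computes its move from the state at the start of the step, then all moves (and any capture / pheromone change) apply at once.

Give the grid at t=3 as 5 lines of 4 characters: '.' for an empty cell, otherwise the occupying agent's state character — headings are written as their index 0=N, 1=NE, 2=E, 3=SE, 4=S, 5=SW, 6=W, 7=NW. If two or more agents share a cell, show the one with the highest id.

.6..
6...
....
....
6666

t=1: a0@(4,0):W a1@(0,3):NW a2@(4,1):W a3@(4,3):W a4@(4,2):W a5@(1,2):W
t=2: a0@(4,3):W a1@(0,2):W a2@(4,0):W a3@(4,2):W a4@(4,1):W a5@(1,1):W
t=3: a0@(4,2):W a1@(0,1):W a2@(4,3):W a3@(4,1):W a4@(4,0):W a5@(1,0):W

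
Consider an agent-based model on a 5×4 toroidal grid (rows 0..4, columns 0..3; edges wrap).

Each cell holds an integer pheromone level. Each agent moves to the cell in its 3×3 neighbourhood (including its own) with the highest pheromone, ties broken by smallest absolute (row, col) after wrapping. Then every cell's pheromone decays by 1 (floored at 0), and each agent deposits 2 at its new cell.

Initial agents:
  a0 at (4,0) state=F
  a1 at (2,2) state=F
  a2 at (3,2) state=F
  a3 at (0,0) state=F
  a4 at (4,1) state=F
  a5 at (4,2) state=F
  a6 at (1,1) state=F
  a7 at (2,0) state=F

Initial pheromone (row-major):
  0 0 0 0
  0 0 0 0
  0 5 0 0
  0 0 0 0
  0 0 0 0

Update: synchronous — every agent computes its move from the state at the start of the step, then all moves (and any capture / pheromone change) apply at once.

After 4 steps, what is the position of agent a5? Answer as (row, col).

t=1: a0@(0,0) a1@(2,1) a2@(2,1) a3@(0,0) a4@(0,0) a5@(0,1) a6@(2,1) a7@(2,1) | pheromone: 6 2 0 0 / 0 0 0 0 / 0 12 0 0 / 0 0 0 0 / 0 0 0 0
t=2: a0@(0,0) a1@(2,1) a2@(2,1) a3@(0,0) a4@(0,0) a5@(0,0) a6@(2,1) a7@(2,1) | pheromone: 13 1 0 0 / 0 0 0 0 / 0 19 0 0 / 0 0 0 0 / 0 0 0 0
t=3: a0@(0,0) a1@(2,1) a2@(2,1) a3@(0,0) a4@(0,0) a5@(0,0) a6@(2,1) a7@(2,1) | pheromone: 20 0 0 0 / 0 0 0 0 / 0 26 0 0 / 0 0 0 0 / 0 0 0 0
t=4: a0@(0,0) a1@(2,1) a2@(2,1) a3@(0,0) a4@(0,0) a5@(0,0) a6@(2,1) a7@(2,1) | pheromone: 27 0 0 0 / 0 0 0 0 / 0 33 0 0 / 0 0 0 0 / 0 0 0 0

(0, 0)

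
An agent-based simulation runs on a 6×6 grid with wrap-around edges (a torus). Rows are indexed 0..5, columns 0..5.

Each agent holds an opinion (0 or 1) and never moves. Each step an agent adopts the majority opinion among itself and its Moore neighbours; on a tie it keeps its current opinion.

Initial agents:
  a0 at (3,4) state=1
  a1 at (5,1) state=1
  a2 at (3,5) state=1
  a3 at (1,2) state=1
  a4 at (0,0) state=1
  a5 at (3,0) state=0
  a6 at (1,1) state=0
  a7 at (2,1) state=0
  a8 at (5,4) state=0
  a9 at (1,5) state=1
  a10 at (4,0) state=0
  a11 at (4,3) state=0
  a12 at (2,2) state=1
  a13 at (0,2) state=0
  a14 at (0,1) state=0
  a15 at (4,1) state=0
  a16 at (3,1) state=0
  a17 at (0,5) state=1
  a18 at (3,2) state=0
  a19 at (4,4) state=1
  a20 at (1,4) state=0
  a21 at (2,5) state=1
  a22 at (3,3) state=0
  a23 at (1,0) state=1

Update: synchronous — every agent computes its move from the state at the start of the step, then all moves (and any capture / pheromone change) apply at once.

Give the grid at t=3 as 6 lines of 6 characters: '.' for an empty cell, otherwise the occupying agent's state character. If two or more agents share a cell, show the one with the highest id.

t=1: a0@(3,4):1 a1@(5,1):0 a2@(3,5):1 a3@(1,2):0 a4@(0,0):1 a5@(3,0):0 a6@(1,1):0 a7@(2,1):0 a8@(5,4):0 a9@(1,5):1 a10@(4,0):0 a11@(4,3):0 a12@(2,2):0 a13@(0,2):0 a14@(0,1):1 a15@(4,1):0 a16@(3,1):0 a17@(0,5):1 a18@(3,2):0 a19@(4,4):1 a20@(1,4):1 a21@(2,5):1 a22@(3,3):0 a23@(1,0):1
t=2: a0@(3,4):1 a1@(5,1):0 a2@(3,5):1 a3@(1,2):0 a4@(0,0):1 a5@(3,0):0 a6@(1,1):0 a7@(2,1):0 a8@(5,4):0 a9@(1,5):1 a10@(4,0):0 a11@(4,3):0 a12@(2,2):0 a13@(0,2):0 a14@(0,1):0 a15@(4,1):0 a16@(3,1):0 a17@(0,5):1 a18@(3,2):0 a19@(4,4):1 a20@(1,4):1 a21@(2,5):1 a22@(3,3):0 a23@(1,0):1
t=3: (unchanged — steady state)

100..1
100.11
.00..1
000011
00.01.
.0..0.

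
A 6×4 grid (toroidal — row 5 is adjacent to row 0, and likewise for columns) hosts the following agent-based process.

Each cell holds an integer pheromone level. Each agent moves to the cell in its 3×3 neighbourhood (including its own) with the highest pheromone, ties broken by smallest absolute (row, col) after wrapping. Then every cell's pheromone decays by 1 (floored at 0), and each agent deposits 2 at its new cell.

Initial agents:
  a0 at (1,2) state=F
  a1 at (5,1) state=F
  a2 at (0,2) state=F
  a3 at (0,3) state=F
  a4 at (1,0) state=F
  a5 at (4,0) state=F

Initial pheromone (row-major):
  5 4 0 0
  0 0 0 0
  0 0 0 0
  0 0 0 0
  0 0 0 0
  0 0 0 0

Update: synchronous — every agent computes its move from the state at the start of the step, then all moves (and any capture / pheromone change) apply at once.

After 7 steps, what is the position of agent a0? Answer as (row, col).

t=1: a0@(0,1) a1@(0,0) a2@(0,1) a3@(0,0) a4@(0,0) a5@(3,0) | pheromone: 10 7 0 0 / 0 0 0 0 / 0 0 0 0 / 2 0 0 0 / 0 0 0 0 / 0 0 0 0
t=2: a0@(0,0) a1@(0,0) a2@(0,0) a3@(0,0) a4@(0,0) a5@(3,0) | pheromone: 19 6 0 0 / 0 0 0 0 / 0 0 0 0 / 3 0 0 0 / 0 0 0 0 / 0 0 0 0
t=3: a0@(0,0) a1@(0,0) a2@(0,0) a3@(0,0) a4@(0,0) a5@(3,0) | pheromone: 28 5 0 0 / 0 0 0 0 / 0 0 0 0 / 4 0 0 0 / 0 0 0 0 / 0 0 0 0
t=4: a0@(0,0) a1@(0,0) a2@(0,0) a3@(0,0) a4@(0,0) a5@(3,0) | pheromone: 37 4 0 0 / 0 0 0 0 / 0 0 0 0 / 5 0 0 0 / 0 0 0 0 / 0 0 0 0
t=5: a0@(0,0) a1@(0,0) a2@(0,0) a3@(0,0) a4@(0,0) a5@(3,0) | pheromone: 46 3 0 0 / 0 0 0 0 / 0 0 0 0 / 6 0 0 0 / 0 0 0 0 / 0 0 0 0
t=6: a0@(0,0) a1@(0,0) a2@(0,0) a3@(0,0) a4@(0,0) a5@(3,0) | pheromone: 55 2 0 0 / 0 0 0 0 / 0 0 0 0 / 7 0 0 0 / 0 0 0 0 / 0 0 0 0
t=7: a0@(0,0) a1@(0,0) a2@(0,0) a3@(0,0) a4@(0,0) a5@(3,0) | pheromone: 64 1 0 0 / 0 0 0 0 / 0 0 0 0 / 8 0 0 0 / 0 0 0 0 / 0 0 0 0

(0, 0)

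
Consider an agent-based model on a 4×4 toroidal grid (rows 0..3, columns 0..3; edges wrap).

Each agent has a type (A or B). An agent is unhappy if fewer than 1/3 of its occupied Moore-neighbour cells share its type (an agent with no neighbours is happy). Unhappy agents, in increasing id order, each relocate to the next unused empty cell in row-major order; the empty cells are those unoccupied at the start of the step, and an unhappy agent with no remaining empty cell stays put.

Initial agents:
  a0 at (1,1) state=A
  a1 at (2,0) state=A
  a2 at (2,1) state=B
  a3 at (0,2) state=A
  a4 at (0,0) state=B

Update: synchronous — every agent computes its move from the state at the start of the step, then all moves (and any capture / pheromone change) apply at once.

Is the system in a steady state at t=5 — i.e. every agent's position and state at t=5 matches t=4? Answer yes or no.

yes

t=1: a0@(1,1):A a1@(2,0):A a2@(0,1):B a3@(0,2):A a4@(0,3):B
t=2: a0@(1,1):A a1@(2,0):A a2@(0,0):B a3@(0,2):A a4@(1,0):B
t=3: (unchanged — steady state)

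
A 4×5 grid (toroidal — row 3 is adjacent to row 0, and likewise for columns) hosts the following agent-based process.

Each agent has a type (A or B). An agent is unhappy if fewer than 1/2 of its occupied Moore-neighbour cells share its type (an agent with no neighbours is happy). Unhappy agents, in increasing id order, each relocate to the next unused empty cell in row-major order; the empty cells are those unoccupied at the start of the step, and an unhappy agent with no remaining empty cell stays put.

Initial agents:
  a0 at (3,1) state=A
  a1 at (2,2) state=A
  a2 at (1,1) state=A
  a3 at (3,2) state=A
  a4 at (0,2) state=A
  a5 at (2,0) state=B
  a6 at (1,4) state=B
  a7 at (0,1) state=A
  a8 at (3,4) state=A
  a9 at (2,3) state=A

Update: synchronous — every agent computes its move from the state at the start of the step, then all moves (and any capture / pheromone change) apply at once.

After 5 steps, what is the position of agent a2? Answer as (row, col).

t=1: a0@(3,1):A a1@(2,2):A a2@(1,1):A a3@(3,2):A a4@(0,2):A a5@(0,0):B a6@(1,4):B a7@(0,1):A a8@(3,4):A a9@(2,3):A
t=2: a0@(3,1):A a1@(2,2):A a2@(1,1):A a3@(3,2):A a4@(0,2):A a5@(0,3):B a6@(1,4):B a7@(0,1):A a8@(3,4):A a9@(2,3):A
t=3: a0@(3,1):A a1@(2,2):A a2@(1,1):A a3@(3,2):A a4@(0,2):A a5@(0,0):B a6@(1,4):B a7@(0,1):A a8@(3,4):A a9@(2,3):A
t=4: a0@(3,1):A a1@(2,2):A a2@(1,1):A a3@(3,2):A a4@(0,2):A a5@(0,3):B a6@(1,4):B a7@(0,1):A a8@(3,4):A a9@(2,3):A
t=5: a0@(3,1):A a1@(2,2):A a2@(1,1):A a3@(3,2):A a4@(0,2):A a5@(0,0):B a6@(1,4):B a7@(0,1):A a8@(3,4):A a9@(2,3):A

(1, 1)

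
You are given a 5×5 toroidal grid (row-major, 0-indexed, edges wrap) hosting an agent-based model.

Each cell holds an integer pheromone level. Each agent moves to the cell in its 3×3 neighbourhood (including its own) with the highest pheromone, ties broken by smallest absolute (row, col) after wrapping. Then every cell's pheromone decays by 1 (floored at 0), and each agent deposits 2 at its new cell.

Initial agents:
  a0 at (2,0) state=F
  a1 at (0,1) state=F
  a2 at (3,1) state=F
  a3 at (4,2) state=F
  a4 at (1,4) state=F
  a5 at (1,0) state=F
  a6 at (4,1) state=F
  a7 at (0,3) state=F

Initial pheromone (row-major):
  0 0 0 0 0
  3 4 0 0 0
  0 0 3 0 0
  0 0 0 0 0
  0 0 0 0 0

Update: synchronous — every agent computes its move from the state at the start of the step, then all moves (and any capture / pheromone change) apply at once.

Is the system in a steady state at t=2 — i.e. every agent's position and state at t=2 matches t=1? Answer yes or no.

no

t=1: a0@(1,1) a1@(1,1) a2@(2,2) a3@(0,1) a4@(1,0) a5@(1,1) a6@(0,0) a7@(0,2) | pheromone: 2 2 2 0 0 / 4 9 0 0 0 / 0 0 4 0 0 / 0 0 0 0 0 / 0 0 0 0 0
t=2: a0@(1,1) a1@(1,1) a2@(1,1) a3@(1,1) a4@(1,1) a5@(1,1) a6@(1,1) a7@(1,1) | pheromone: 1 1 1 0 0 / 3 24 0 0 0 / 0 0 3 0 0 / 0 0 0 0 0 / 0 0 0 0 0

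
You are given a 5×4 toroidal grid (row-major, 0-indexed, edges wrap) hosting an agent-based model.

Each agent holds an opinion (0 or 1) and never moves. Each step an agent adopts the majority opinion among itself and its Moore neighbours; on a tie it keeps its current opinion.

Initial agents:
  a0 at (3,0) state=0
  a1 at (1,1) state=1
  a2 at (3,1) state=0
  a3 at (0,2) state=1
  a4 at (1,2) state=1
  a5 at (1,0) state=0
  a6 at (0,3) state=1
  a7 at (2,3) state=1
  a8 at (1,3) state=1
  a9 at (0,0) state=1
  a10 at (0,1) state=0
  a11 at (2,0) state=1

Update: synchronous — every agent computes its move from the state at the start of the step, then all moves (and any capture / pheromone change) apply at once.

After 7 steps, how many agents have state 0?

t=1: a0@(3,0):0 a1@(1,1):1 a2@(3,1):0 a3@(0,2):1 a4@(1,2):1 a5@(1,0):1 a6@(0,3):1 a7@(2,3):1 a8@(1,3):1 a9@(0,0):1 a10@(0,1):1 a11@(2,0):1
t=2: (unchanged — steady state)

2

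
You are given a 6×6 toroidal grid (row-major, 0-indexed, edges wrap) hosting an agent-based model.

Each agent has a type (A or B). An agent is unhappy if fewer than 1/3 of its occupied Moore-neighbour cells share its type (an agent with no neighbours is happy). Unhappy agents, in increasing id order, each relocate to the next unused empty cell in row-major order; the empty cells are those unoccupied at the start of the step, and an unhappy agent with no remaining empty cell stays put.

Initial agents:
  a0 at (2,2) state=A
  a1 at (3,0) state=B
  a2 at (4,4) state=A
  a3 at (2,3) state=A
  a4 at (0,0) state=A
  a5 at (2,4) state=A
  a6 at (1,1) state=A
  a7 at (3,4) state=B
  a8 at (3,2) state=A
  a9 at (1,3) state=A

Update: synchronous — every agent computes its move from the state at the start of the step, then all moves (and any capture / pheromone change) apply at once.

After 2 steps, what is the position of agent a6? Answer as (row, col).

t=1: a0@(2,2):A a1@(3,0):B a2@(0,1):A a3@(2,3):A a4@(0,0):A a5@(2,4):A a6@(1,1):A a7@(0,2):B a8@(3,2):A a9@(1,3):A
t=2: a0@(2,2):A a1@(3,0):B a2@(0,1):A a3@(2,3):A a4@(0,0):A a5@(2,4):A a6@(1,1):A a7@(0,3):B a8@(3,2):A a9@(1,3):A

(1, 1)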